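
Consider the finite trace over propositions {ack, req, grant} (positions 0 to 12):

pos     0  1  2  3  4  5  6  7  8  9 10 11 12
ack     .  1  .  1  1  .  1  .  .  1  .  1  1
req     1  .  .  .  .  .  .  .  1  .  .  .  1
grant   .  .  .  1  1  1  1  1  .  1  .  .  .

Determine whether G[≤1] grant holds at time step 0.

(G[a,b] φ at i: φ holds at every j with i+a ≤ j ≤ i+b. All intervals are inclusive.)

Check grant at every j in [0,1]:
  j=0: false
  j=1: false
Fails at j=0 → formula fails.

No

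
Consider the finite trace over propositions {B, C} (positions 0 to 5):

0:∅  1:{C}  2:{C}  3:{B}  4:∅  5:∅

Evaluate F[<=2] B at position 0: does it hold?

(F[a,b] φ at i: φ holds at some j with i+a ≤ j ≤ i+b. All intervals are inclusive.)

No

Check B at each j in [0,2]:
  j=0: false
  j=1: false
  j=2: false
No position in the window satisfies it → formula fails.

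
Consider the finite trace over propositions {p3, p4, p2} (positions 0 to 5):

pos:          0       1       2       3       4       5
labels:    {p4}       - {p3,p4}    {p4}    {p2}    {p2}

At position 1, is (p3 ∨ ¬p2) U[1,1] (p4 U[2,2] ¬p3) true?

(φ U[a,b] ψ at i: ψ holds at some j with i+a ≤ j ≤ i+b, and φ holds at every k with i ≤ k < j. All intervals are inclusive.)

Yes

Need some j in [2,2] with (p4 U[2,2] ¬p3), and (p3 ∨ ¬p2) at every k in [1,j-1].
  j=2: (p4 U[2,2] ¬p3) holds; (p3 ∨ ¬p2) holds at every k in [1,1] → satisfied.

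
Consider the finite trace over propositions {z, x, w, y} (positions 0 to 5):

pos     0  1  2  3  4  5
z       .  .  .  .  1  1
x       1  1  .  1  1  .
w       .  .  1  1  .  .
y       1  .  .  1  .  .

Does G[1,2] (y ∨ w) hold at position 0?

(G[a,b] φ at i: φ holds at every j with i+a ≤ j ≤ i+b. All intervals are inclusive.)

No

Check (y ∨ w) at every j in [1,2]:
  j=1: false
  j=2: true
Fails at j=1 → formula fails.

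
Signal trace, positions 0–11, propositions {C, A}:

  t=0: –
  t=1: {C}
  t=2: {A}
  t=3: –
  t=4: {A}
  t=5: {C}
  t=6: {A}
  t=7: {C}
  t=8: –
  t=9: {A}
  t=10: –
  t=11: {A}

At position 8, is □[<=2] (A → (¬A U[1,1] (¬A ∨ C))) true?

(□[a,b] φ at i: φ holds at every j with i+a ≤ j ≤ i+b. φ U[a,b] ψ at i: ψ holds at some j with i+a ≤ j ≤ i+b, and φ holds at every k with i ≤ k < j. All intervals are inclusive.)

Does not hold

Check (A → (¬A U[1,1] (¬A ∨ C))) at every j in [8,10]:
  j=8: antecedent false → ✓
  j=9: antecedent true; consequent fails → ✗
  j=10: antecedent false → ✓
Fails at j=9 → formula fails.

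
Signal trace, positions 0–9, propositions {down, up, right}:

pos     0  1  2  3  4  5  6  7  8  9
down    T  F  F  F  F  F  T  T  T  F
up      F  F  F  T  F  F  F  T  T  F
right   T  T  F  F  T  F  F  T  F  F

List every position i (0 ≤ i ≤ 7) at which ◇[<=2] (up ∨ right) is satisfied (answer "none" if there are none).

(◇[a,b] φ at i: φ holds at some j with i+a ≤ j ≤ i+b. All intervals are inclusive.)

0, 1, 2, 3, 4, 5, 6, 7

Evaluate at each i in [0,7]:
  i=0: ✓ (witness j=0)
  i=1: ✓ (witness j=1)
  i=2: ✓ (witness j=3)
  i=3: ✓ (witness j=3)
  i=4: ✓ (witness j=4)
  i=5: ✓ (witness j=7)
  i=6: ✓ (witness j=7)
  i=7: ✓ (witness j=7)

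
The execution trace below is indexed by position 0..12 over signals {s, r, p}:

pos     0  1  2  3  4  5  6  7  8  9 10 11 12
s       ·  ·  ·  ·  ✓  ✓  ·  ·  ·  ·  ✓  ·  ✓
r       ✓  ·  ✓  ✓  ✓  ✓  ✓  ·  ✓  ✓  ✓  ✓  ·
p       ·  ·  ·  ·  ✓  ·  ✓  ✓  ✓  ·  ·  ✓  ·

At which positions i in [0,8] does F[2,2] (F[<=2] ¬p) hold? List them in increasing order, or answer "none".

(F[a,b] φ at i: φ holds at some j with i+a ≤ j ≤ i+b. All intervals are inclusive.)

Evaluate at each i in [0,8]:
  i=0: ✓ (witness j=2)
  i=1: ✓ (witness j=3)
  i=2: ✓ (witness j=4)
  i=3: ✓ (witness j=5)
  i=4: ✗ (none in [6,6])
  i=5: ✓ (witness j=7)
  i=6: ✓ (witness j=8)
  i=7: ✓ (witness j=9)
  i=8: ✓ (witness j=10)

0, 1, 2, 3, 5, 6, 7, 8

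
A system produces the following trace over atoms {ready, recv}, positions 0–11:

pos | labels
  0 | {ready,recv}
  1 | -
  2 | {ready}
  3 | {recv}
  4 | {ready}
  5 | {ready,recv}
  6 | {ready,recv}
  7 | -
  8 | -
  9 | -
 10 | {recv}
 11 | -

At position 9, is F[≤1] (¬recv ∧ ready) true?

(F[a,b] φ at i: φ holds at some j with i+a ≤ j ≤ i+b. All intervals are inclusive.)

False

Check (¬recv ∧ ready) at each j in [9,10]:
  j=9: false
  j=10: false
No position in the window satisfies it → formula fails.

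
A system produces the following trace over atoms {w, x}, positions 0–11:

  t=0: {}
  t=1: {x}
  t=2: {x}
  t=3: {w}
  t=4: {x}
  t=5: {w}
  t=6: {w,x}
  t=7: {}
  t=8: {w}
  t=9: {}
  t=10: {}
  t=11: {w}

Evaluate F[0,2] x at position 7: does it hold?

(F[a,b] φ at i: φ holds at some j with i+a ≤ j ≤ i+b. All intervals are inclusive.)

Check x at each j in [7,9]:
  j=7: false
  j=8: false
  j=9: false
No position in the window satisfies it → formula fails.

Does not hold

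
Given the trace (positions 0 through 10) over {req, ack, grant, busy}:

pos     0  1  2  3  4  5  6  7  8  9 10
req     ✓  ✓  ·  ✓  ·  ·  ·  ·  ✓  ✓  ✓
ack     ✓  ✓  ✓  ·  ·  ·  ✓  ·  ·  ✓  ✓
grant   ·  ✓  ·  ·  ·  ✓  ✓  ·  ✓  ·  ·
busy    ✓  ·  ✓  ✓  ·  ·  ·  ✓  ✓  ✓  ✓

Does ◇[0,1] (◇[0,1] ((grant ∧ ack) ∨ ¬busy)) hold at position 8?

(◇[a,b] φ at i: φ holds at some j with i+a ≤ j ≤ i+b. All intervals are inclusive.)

Check ◇[0,1] ((grant ∧ ack) ∨ ¬busy) at each j in [8,9]:
  j=8: fails (none in [8,9])
  j=9: fails (none in [9,10])
No position in the window satisfies it → formula fails.

No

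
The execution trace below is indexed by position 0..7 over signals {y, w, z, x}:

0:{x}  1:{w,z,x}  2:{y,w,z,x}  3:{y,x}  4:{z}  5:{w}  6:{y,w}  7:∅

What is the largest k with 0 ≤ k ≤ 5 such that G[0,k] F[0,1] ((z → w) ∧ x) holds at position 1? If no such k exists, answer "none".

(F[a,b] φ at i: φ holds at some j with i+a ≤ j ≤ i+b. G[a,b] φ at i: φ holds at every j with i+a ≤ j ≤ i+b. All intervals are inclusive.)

2

F[0,1] ((z → w) ∧ x) must hold from j=1 onward; find where it first fails.
  j=1: holds
  j=2: holds
  j=3: holds
  j=4: fails
Holds on [1,3], so largest k = 2.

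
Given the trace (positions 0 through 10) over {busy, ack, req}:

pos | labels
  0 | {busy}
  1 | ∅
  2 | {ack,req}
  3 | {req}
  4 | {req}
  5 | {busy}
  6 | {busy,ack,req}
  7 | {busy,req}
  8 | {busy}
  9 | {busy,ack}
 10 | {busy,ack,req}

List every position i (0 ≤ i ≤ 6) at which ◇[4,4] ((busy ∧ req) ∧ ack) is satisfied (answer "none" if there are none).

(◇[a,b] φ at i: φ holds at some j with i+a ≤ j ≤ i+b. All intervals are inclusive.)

2, 6

Evaluate at each i in [0,6]:
  i=0: ✗ (none in [4,4])
  i=1: ✗ (none in [5,5])
  i=2: ✓ (witness j=6)
  i=3: ✗ (none in [7,7])
  i=4: ✗ (none in [8,8])
  i=5: ✗ (none in [9,9])
  i=6: ✓ (witness j=10)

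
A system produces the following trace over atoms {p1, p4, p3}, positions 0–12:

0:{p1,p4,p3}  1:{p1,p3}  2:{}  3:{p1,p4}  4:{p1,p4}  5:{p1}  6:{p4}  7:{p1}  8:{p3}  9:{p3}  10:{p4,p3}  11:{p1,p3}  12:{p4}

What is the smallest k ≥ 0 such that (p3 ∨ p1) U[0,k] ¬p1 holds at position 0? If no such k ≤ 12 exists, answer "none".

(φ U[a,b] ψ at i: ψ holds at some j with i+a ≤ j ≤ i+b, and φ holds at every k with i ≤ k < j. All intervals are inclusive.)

Need earliest j ≥ 0 with ¬p1, and (p3 ∨ p1) at every k in [0,j-1].
  j=0: rhs fails.
  j=1: rhs fails.
  j=2: rhs holds; lhs holds on [0,1]. k = 2.

2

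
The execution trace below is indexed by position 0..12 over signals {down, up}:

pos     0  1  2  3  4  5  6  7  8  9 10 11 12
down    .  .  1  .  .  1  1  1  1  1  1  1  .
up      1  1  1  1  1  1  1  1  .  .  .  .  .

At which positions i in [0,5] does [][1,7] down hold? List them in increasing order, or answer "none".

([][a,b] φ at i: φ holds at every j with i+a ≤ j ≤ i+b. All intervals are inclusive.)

4

Evaluate at each i in [0,5]:
  i=0: ✗ (fails at j=1)
  i=1: ✗ (fails at j=3)
  i=2: ✗ (fails at j=3)
  i=3: ✗ (fails at j=4)
  i=4: ✓ (all of [5,11])
  i=5: ✗ (fails at j=12)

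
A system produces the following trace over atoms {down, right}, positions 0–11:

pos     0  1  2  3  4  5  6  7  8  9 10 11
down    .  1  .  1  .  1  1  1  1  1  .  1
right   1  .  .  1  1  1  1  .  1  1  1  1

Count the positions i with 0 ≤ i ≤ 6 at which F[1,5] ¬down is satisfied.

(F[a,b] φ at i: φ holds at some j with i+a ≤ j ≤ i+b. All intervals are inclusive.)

Evaluate at each i in [0,6]:
  i=0: ✓ (witness j=2)
  i=1: ✓ (witness j=2)
  i=2: ✓ (witness j=4)
  i=3: ✓ (witness j=4)
  i=4: ✗ (none in [5,9])
  i=5: ✓ (witness j=10)
  i=6: ✓ (witness j=10)
Positions where it holds: {0, 1, 2, 3, 5, 6} → 6.

6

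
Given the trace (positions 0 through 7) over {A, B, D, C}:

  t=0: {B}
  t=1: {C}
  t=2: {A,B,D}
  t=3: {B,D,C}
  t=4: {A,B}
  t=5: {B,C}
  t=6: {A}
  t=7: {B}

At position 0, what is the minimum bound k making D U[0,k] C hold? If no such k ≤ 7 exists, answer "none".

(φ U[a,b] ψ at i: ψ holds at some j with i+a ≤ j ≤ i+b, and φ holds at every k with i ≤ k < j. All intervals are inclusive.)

none

Need earliest j ≥ 0 with C, and D at every k in [0,j-1].
  j=0: rhs fails.
  j=1: rhs holds but lhs fails at k=0.
  j=2: rhs fails.
  j=3: rhs holds but lhs fails at k=0.
  j=4: rhs fails.
  j=5: rhs holds but lhs fails at k=0.
  j=6: rhs fails.
  j=7: rhs fails.
No witness within the range → none.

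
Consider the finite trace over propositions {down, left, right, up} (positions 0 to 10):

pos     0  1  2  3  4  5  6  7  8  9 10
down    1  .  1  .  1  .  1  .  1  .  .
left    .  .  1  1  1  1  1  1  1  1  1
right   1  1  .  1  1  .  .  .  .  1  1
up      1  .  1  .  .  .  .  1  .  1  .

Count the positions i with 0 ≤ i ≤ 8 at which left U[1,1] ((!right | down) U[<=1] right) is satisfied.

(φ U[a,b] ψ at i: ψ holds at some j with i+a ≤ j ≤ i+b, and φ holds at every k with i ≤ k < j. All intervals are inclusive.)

4

Evaluate at each i in [0,8]:
  i=0: ✗ (lhs fails at k=0 before rhs at j=1)
  i=1: ✗ (lhs fails at k=1 before rhs at j=2)
  i=2: ✓ (rhs at j=3; lhs holds on [2,2])
  i=3: ✓ (rhs at j=4; lhs holds on [3,3])
  i=4: ✗ (no rhs in [5,5])
  i=5: ✗ (no rhs in [6,6])
  i=6: ✗ (no rhs in [7,7])
  i=7: ✓ (rhs at j=8; lhs holds on [7,7])
  i=8: ✓ (rhs at j=9; lhs holds on [8,8])
Positions where it holds: {2, 3, 7, 8} → 4.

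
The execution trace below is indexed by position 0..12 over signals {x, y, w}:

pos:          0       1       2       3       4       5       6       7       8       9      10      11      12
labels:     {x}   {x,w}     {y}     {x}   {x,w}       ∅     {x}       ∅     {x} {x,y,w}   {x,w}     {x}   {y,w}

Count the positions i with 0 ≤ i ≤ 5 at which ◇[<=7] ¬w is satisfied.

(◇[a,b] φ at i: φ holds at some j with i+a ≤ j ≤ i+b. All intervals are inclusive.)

6

Evaluate at each i in [0,5]:
  i=0: ✓ (witness j=0)
  i=1: ✓ (witness j=2)
  i=2: ✓ (witness j=2)
  i=3: ✓ (witness j=3)
  i=4: ✓ (witness j=5)
  i=5: ✓ (witness j=5)
Positions where it holds: {0, 1, 2, 3, 4, 5} → 6.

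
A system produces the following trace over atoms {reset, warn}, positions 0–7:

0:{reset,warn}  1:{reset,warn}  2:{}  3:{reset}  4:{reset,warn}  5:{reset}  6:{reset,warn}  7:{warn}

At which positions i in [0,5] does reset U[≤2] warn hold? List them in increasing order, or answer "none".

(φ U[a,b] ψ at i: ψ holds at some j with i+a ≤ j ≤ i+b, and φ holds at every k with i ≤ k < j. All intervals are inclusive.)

Evaluate at each i in [0,5]:
  i=0: ✓ (rhs at j=0)
  i=1: ✓ (rhs at j=1)
  i=2: ✗ (lhs fails at k=2 before rhs at j=4)
  i=3: ✓ (rhs at j=4; lhs holds on [3,3])
  i=4: ✓ (rhs at j=4)
  i=5: ✓ (rhs at j=6; lhs holds on [5,5])

0, 1, 3, 4, 5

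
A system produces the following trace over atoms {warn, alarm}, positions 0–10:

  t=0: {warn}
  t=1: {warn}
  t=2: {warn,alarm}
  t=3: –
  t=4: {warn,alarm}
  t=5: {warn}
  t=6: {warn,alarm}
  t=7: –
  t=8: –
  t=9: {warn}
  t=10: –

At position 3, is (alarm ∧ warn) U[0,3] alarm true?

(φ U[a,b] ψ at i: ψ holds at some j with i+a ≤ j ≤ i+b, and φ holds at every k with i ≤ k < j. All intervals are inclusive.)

Need some j in [3,6] with alarm, and (alarm ∧ warn) at every k in [3,j-1].
  j=3: alarm false.
  j=4: alarm holds, but (alarm ∧ warn) fails at k=3 → not this j.
  j=5: alarm false.
  j=6: alarm holds, but (alarm ∧ warn) fails at k=3 → not this j.
No j in the window works → until fails.

Does not hold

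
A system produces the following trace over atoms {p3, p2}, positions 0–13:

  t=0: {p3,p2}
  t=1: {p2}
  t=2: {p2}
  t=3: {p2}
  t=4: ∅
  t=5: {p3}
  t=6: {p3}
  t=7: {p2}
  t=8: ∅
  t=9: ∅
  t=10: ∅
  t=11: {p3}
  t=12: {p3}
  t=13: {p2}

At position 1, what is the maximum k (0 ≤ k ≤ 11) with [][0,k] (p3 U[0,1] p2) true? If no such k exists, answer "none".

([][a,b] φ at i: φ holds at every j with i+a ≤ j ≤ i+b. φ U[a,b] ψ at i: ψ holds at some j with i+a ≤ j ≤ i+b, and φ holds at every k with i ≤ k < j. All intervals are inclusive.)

2

(p3 U[0,1] p2) must hold from j=1 onward; find where it first fails.
  j=1: holds
  j=2: holds
  j=3: holds
  j=4: fails
Holds on [1,3], so largest k = 2.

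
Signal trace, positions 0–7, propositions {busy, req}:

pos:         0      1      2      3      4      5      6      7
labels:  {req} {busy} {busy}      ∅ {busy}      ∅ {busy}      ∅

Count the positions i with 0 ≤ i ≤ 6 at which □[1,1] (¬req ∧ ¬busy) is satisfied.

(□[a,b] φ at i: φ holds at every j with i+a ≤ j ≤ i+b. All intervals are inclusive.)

Evaluate at each i in [0,6]:
  i=0: ✗ (fails at j=1)
  i=1: ✗ (fails at j=2)
  i=2: ✓ (all of [3,3])
  i=3: ✗ (fails at j=4)
  i=4: ✓ (all of [5,5])
  i=5: ✗ (fails at j=6)
  i=6: ✓ (all of [7,7])
Positions where it holds: {2, 4, 6} → 3.

3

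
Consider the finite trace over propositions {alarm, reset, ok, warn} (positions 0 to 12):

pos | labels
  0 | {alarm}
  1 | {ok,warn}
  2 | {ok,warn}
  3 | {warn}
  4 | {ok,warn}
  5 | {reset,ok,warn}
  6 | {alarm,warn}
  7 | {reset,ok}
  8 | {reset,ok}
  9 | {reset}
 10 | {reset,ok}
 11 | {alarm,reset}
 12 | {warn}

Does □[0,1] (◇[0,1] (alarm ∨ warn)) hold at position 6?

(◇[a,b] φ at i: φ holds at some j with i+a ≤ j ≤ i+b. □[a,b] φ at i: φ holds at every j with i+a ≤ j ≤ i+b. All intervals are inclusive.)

False

Check ◇[0,1] (alarm ∨ warn) at every j in [6,7]:
  j=6: holds (witness at 6)
  j=7: fails (none in [7,8])
Fails at j=7 → formula fails.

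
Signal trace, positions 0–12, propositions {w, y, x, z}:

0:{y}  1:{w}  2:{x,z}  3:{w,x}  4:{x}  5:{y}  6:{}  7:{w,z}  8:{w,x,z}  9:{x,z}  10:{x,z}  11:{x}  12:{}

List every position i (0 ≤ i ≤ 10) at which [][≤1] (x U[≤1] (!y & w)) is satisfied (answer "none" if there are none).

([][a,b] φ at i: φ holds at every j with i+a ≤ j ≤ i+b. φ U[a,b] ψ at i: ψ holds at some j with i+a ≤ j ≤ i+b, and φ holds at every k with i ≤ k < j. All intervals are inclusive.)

Evaluate at each i in [0,10]:
  i=0: ✗ (fails at j=0)
  i=1: ✓ (all of [1,2])
  i=2: ✓ (all of [2,3])
  i=3: ✗ (fails at j=4)
  i=4: ✗ (fails at j=4)
  i=5: ✗ (fails at j=5)
  i=6: ✗ (fails at j=6)
  i=7: ✓ (all of [7,8])
  i=8: ✗ (fails at j=9)
  i=9: ✗ (fails at j=9)
  i=10: ✗ (fails at j=10)

1, 2, 7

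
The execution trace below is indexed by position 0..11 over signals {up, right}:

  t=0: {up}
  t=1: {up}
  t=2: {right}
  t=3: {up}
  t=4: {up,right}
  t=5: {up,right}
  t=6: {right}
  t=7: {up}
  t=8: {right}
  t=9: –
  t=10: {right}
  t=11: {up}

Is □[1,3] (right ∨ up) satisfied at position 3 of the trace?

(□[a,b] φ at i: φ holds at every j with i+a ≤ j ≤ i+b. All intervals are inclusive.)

True

Check (right ∨ up) at every j in [4,6]:
  j=4: true
  j=5: true
  j=6: true
All positions satisfy it → formula holds.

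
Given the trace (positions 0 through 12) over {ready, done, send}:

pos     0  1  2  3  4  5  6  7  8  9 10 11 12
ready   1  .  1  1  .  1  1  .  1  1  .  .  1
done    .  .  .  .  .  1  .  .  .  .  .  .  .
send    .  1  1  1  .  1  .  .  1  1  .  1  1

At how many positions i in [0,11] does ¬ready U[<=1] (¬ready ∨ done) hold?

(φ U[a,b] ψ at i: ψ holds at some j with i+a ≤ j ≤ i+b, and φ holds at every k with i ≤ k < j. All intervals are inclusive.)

6

Evaluate at each i in [0,11]:
  i=0: ✗ (lhs fails at k=0 before rhs at j=1)
  i=1: ✓ (rhs at j=1)
  i=2: ✗ (no rhs in [2,3])
  i=3: ✗ (lhs fails at k=3 before rhs at j=4)
  i=4: ✓ (rhs at j=4)
  i=5: ✓ (rhs at j=5)
  i=6: ✗ (lhs fails at k=6 before rhs at j=7)
  i=7: ✓ (rhs at j=7)
  i=8: ✗ (no rhs in [8,9])
  i=9: ✗ (lhs fails at k=9 before rhs at j=10)
  i=10: ✓ (rhs at j=10)
  i=11: ✓ (rhs at j=11)
Positions where it holds: {1, 4, 5, 7, 10, 11} → 6.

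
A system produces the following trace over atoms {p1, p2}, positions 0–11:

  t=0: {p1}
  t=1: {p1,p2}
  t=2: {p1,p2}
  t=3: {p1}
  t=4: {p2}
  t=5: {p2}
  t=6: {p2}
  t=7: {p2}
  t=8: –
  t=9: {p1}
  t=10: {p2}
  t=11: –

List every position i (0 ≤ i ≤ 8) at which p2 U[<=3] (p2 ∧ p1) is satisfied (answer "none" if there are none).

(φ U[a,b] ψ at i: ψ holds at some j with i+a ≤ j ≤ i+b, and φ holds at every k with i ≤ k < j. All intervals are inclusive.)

1, 2

Evaluate at each i in [0,8]:
  i=0: ✗ (lhs fails at k=0 before rhs at j=1)
  i=1: ✓ (rhs at j=1)
  i=2: ✓ (rhs at j=2)
  i=3: ✗ (no rhs in [3,6])
  i=4: ✗ (no rhs in [4,7])
  i=5: ✗ (no rhs in [5,8])
  i=6: ✗ (no rhs in [6,9])
  i=7: ✗ (no rhs in [7,10])
  i=8: ✗ (no rhs in [8,11])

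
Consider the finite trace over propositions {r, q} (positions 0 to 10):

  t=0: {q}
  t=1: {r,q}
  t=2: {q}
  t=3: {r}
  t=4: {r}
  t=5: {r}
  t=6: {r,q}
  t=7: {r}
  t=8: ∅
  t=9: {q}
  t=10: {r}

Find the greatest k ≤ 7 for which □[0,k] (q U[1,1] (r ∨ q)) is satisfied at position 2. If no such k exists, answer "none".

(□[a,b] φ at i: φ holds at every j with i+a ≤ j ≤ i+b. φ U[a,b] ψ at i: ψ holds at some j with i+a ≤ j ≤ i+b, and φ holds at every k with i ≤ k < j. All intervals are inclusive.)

0

(q U[1,1] (r ∨ q)) must hold from j=2 onward; find where it first fails.
  j=2: holds
  j=3: fails
Holds on [2,2], so largest k = 0.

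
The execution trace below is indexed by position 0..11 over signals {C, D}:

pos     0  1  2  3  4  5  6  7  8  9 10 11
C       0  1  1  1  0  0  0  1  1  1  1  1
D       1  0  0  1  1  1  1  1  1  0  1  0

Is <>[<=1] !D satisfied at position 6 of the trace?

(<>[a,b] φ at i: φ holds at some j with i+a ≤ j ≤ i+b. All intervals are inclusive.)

No

Check !D at each j in [6,7]:
  j=6: false
  j=7: false
No position in the window satisfies it → formula fails.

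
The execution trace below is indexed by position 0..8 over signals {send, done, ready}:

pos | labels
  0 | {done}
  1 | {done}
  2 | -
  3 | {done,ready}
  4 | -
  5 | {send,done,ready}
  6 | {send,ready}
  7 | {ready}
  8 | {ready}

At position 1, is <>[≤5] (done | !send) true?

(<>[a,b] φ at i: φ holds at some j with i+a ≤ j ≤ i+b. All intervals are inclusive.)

Check (done | !send) at each j in [1,6]:
  j=1: true
  j=2: true
  j=3: true
  j=4: true
  j=5: true
  j=6: false
Found at j=1 → formula holds.

Holds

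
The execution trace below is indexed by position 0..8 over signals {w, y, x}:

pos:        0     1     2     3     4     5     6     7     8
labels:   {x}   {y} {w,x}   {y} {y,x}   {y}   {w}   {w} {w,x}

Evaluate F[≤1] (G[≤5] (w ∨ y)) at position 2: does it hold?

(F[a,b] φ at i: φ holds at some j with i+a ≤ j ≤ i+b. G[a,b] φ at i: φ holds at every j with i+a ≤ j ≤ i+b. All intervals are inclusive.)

Check G[≤5] (w ∨ y) at each j in [2,3]:
  j=2: holds on [2,7]
  j=3: holds on [3,8]
Found at j=2 → formula holds.

Yes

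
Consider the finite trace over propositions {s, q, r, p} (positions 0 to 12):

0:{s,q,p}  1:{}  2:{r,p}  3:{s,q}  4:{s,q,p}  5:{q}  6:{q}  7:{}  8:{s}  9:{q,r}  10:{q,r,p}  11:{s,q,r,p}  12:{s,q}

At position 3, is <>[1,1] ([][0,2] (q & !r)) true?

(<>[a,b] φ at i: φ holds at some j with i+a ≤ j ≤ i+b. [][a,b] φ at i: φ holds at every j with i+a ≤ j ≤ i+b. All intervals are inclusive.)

True

Check [][0,2] (q & !r) at each j in [4,4]:
  j=4: holds on [4,6]
Found at j=4 → formula holds.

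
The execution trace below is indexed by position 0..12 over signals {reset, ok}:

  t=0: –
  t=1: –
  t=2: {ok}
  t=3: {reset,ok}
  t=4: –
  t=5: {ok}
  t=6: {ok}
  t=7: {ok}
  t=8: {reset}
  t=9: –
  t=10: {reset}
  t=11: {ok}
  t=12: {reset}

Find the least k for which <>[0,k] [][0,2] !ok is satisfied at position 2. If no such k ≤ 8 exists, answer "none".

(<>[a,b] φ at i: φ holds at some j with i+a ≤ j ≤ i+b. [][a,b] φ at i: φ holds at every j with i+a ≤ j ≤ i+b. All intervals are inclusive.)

Scan j = 2,3,… for [][0,2] !ok:
  j=2: fails
  j=3: fails
  j=4: fails
  j=5: fails
  j=6: fails
  j=7: fails
  j=8: holds
First hit at j=8, so smallest k = 8-2 = 6.

6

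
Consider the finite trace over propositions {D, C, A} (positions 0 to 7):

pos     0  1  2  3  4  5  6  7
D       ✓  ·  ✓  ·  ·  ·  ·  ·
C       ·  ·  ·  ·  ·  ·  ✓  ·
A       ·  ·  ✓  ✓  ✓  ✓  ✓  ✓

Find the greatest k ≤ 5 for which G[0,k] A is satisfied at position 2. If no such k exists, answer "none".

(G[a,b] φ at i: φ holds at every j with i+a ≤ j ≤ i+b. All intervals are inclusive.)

5

A must hold from j=2 onward; find where it first fails.
  j=2: holds
  j=3: holds
  j=4: holds
  j=5: holds
  j=6: holds
  j=7: holds
Holds through j=7; largest k = 5.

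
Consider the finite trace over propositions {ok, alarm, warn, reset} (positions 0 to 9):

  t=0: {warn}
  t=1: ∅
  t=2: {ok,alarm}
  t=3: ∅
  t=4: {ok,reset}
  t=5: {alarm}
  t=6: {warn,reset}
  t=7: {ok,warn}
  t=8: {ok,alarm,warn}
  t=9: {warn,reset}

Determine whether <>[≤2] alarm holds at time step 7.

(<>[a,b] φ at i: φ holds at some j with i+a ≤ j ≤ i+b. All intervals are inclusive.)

Yes

Check alarm at each j in [7,9]:
  j=7: false
  j=8: true
  j=9: false
Found at j=8 → formula holds.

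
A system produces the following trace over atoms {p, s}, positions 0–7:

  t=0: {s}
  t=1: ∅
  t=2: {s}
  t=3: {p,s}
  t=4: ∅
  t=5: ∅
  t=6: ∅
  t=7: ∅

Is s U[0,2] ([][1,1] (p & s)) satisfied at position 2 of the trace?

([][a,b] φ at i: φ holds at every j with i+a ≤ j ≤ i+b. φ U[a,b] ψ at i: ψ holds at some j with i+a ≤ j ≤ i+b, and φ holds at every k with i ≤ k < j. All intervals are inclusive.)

Yes

Need some j in [2,4] with [][1,1] (p & s), and s at every k in [2,j-1].
  j=2: [][1,1] (p & s) holds; no prefix to check → satisfied.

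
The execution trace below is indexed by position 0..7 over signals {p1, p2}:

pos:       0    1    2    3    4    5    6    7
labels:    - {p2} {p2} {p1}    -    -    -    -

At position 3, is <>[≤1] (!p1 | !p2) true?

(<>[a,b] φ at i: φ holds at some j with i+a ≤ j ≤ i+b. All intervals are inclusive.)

Check (!p1 | !p2) at each j in [3,4]:
  j=3: true
  j=4: true
Found at j=3 → formula holds.

True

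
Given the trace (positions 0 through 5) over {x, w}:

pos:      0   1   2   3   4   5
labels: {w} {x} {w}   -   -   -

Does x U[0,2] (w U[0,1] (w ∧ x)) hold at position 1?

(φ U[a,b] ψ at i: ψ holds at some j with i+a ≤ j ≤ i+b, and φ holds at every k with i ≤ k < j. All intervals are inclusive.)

Need some j in [1,3] with (w U[0,1] (w ∧ x)), and x at every k in [1,j-1].
  j=1: (w U[0,1] (w ∧ x)) — fails.
  j=2: (w U[0,1] (w ∧ x)) — fails.
  j=3: (w U[0,1] (w ∧ x)) — fails.
No j in the window works → until fails.

False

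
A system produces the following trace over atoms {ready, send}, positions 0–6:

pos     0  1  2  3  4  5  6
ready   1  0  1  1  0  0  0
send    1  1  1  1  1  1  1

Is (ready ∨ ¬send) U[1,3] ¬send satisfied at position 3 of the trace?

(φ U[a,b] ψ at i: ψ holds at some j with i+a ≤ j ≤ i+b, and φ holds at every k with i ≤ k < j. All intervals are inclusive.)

Need some j in [4,6] with ¬send, and (ready ∨ ¬send) at every k in [3,j-1].
  j=4: ¬send false.
  j=5: ¬send false.
  j=6: ¬send false.
No j in the window works → until fails.

No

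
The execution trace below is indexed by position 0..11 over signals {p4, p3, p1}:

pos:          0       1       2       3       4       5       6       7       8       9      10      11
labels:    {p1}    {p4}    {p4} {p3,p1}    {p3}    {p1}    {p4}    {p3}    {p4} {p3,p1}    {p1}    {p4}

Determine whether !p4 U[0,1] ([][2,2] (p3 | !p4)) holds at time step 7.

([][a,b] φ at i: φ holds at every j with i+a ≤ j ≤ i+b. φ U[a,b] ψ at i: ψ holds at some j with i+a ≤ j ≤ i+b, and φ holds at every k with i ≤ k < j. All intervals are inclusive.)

Need some j in [7,8] with [][2,2] (p3 | !p4), and !p4 at every k in [7,j-1].
  j=7: [][2,2] (p3 | !p4) holds; no prefix to check → satisfied.

Holds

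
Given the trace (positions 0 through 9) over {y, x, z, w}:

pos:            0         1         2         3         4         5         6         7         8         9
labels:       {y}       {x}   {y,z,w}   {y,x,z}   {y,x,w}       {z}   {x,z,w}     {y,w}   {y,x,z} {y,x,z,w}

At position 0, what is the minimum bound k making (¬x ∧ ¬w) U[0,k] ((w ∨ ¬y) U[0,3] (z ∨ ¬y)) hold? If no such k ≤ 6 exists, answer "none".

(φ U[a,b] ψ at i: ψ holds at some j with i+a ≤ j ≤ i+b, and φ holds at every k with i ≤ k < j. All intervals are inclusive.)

Need earliest j ≥ 0 with ((w ∨ ¬y) U[0,3] (z ∨ ¬y)), and (¬x ∧ ¬w) at every k in [0,j-1].
  j=0: rhs fails.
  j=1: rhs holds; lhs holds on [0,0]. k = 1.

1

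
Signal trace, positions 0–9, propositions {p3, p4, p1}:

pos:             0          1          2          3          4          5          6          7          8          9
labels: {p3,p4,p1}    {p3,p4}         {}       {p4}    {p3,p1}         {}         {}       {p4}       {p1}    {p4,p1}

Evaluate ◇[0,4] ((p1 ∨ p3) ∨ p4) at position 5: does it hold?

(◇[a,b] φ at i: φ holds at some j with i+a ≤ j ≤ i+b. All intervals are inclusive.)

Yes

Check ((p1 ∨ p3) ∨ p4) at each j in [5,9]:
  j=5: false
  j=6: false
  j=7: true
  j=8: true
  j=9: true
Found at j=7 → formula holds.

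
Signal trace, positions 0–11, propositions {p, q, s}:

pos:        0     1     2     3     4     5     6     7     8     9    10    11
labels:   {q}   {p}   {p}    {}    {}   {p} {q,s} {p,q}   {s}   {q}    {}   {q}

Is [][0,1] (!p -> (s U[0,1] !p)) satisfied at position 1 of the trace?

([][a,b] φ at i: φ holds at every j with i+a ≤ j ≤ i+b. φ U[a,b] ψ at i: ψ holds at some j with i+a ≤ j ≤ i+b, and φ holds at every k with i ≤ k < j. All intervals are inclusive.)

Check (!p -> (s U[0,1] !p)) at every j in [1,2]:
  j=1: antecedent false → ✓
  j=2: antecedent false → ✓
All positions satisfy it → formula holds.

Yes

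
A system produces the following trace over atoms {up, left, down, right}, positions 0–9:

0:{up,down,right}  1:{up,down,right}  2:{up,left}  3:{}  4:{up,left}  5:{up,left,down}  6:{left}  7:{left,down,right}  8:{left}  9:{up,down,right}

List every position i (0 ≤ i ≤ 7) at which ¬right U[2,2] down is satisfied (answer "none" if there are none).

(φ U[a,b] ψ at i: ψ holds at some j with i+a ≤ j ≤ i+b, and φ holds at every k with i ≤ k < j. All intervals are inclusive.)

3, 5

Evaluate at each i in [0,7]:
  i=0: ✗ (no rhs in [2,2])
  i=1: ✗ (no rhs in [3,3])
  i=2: ✗ (no rhs in [4,4])
  i=3: ✓ (rhs at j=5; lhs holds on [3,4])
  i=4: ✗ (no rhs in [6,6])
  i=5: ✓ (rhs at j=7; lhs holds on [5,6])
  i=6: ✗ (no rhs in [8,8])
  i=7: ✗ (lhs fails at k=7 before rhs at j=9)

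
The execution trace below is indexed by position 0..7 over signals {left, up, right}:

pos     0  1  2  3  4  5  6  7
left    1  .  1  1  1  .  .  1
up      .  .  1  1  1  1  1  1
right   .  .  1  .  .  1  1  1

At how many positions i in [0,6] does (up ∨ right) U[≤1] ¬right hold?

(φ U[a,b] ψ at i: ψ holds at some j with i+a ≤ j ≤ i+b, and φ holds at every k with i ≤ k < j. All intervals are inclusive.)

5

Evaluate at each i in [0,6]:
  i=0: ✓ (rhs at j=0)
  i=1: ✓ (rhs at j=1)
  i=2: ✓ (rhs at j=3; lhs holds on [2,2])
  i=3: ✓ (rhs at j=3)
  i=4: ✓ (rhs at j=4)
  i=5: ✗ (no rhs in [5,6])
  i=6: ✗ (no rhs in [6,7])
Positions where it holds: {0, 1, 2, 3, 4} → 5.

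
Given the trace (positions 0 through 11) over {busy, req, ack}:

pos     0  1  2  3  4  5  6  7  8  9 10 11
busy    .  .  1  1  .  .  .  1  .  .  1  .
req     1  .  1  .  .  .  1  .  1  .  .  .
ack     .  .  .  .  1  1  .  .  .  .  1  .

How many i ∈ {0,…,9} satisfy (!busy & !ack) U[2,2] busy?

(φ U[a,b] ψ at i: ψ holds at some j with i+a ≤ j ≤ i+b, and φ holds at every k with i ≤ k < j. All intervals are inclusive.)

Evaluate at each i in [0,9]:
  i=0: ✓ (rhs at j=2; lhs holds on [0,1])
  i=1: ✗ (lhs fails at k=2 before rhs at j=3)
  i=2: ✗ (no rhs in [4,4])
  i=3: ✗ (no rhs in [5,5])
  i=4: ✗ (no rhs in [6,6])
  i=5: ✗ (lhs fails at k=5 before rhs at j=7)
  i=6: ✗ (no rhs in [8,8])
  i=7: ✗ (no rhs in [9,9])
  i=8: ✓ (rhs at j=10; lhs holds on [8,9])
  i=9: ✗ (no rhs in [11,11])
Positions where it holds: {0, 8} → 2.

2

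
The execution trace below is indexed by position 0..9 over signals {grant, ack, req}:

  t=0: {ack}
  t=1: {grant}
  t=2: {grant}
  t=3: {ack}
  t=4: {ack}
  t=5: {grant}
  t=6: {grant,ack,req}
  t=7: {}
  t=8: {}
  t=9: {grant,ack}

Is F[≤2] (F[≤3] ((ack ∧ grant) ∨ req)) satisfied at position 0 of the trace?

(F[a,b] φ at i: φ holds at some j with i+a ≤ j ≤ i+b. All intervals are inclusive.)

False

Check F[≤3] ((ack ∧ grant) ∨ req) at each j in [0,2]:
  j=0: fails (none in [0,3])
  j=1: fails (none in [1,4])
  j=2: fails (none in [2,5])
No position in the window satisfies it → formula fails.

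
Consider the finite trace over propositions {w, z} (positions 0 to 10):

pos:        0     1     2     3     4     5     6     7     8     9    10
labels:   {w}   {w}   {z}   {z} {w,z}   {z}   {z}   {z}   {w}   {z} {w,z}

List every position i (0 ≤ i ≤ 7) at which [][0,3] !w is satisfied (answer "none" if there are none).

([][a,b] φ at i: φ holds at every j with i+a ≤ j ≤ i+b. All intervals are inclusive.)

Evaluate at each i in [0,7]:
  i=0: ✗ (fails at j=0)
  i=1: ✗ (fails at j=1)
  i=2: ✗ (fails at j=4)
  i=3: ✗ (fails at j=4)
  i=4: ✗ (fails at j=4)
  i=5: ✗ (fails at j=8)
  i=6: ✗ (fails at j=8)
  i=7: ✗ (fails at j=8)

none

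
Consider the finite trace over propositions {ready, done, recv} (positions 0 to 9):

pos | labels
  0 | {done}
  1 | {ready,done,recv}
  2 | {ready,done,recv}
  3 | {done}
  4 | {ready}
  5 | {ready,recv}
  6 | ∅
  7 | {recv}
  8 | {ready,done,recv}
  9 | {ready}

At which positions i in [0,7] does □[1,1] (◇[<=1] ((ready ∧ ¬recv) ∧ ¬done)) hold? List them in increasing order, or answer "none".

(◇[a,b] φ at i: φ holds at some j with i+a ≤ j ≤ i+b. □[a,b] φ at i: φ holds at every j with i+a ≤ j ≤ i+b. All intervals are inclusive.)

Evaluate at each i in [0,7]:
  i=0: ✗ (fails at j=1)
  i=1: ✗ (fails at j=2)
  i=2: ✓ (all of [3,3])
  i=3: ✓ (all of [4,4])
  i=4: ✗ (fails at j=5)
  i=5: ✗ (fails at j=6)
  i=6: ✗ (fails at j=7)
  i=7: ✓ (all of [8,8])

2, 3, 7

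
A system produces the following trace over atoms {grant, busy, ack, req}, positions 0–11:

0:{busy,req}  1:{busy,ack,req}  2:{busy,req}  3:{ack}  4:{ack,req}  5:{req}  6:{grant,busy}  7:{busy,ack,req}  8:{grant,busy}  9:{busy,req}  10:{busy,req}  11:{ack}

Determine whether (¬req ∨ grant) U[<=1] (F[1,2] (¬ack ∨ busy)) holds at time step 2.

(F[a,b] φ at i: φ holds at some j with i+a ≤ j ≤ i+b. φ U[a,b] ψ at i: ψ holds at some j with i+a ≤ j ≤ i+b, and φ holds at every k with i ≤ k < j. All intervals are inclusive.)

No

Need some j in [2,3] with F[1,2] (¬ack ∨ busy), and (¬req ∨ grant) at every k in [2,j-1].
  j=2: F[1,2] (¬ack ∨ busy) — fails (none in [3,4]).
  j=3: F[1,2] (¬ack ∨ busy) holds, but (¬req ∨ grant) fails at k=2 → not this j.
No j in the window works → until fails.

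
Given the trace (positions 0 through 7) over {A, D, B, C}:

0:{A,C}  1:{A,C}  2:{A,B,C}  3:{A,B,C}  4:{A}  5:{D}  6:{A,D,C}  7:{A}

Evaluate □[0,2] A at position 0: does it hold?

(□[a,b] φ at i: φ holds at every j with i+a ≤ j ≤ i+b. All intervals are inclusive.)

True

Check A at every j in [0,2]:
  j=0: true
  j=1: true
  j=2: true
All positions satisfy it → formula holds.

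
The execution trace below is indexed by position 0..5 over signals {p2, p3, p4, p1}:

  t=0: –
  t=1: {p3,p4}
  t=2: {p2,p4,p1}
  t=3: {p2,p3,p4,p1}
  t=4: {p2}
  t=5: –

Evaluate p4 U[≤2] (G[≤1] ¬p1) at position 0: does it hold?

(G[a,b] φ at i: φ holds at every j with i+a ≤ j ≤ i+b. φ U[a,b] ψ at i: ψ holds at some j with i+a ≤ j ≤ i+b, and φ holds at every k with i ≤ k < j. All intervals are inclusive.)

Yes

Need some j in [0,2] with G[≤1] ¬p1, and p4 at every k in [0,j-1].
  j=0: G[≤1] ¬p1 holds; no prefix to check → satisfied.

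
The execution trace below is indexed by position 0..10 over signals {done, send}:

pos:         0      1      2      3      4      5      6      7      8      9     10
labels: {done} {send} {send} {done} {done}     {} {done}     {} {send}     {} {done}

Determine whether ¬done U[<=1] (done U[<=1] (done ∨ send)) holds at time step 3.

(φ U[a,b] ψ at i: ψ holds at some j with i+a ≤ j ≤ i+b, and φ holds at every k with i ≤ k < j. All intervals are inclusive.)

True

Need some j in [3,4] with (done U[<=1] (done ∨ send)), and ¬done at every k in [3,j-1].
  j=3: (done U[<=1] (done ∨ send)) holds; no prefix to check → satisfied.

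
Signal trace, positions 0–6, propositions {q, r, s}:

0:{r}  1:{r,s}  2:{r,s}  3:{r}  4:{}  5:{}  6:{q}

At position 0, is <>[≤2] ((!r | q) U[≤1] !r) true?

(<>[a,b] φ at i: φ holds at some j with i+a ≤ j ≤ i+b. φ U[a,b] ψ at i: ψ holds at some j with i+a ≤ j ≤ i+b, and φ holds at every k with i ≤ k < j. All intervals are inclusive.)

Check ((!r | q) U[≤1] !r) at each j in [0,2]:
  j=0: fails
  j=1: fails
  j=2: fails
No position in the window satisfies it → formula fails.

Does not hold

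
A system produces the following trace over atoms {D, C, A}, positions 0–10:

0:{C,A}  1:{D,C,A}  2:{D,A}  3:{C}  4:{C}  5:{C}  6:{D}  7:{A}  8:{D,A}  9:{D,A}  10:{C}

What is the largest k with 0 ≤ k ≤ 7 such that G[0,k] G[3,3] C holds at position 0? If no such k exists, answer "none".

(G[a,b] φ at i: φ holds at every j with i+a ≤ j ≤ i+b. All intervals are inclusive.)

2

G[3,3] C must hold from j=0 onward; find where it first fails.
  j=0: holds
  j=1: holds
  j=2: holds
  j=3: fails
Holds on [0,2], so largest k = 2.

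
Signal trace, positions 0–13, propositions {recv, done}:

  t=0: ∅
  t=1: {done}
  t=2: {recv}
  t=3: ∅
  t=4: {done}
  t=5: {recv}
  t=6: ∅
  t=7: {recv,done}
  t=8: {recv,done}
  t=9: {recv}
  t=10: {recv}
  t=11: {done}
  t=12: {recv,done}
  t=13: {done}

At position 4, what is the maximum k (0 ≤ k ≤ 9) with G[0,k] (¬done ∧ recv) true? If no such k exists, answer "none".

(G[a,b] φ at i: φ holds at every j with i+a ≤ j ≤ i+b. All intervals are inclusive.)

(¬done ∧ recv) must hold from j=4 onward; find where it first fails.
  j=4: fails → no k works.

none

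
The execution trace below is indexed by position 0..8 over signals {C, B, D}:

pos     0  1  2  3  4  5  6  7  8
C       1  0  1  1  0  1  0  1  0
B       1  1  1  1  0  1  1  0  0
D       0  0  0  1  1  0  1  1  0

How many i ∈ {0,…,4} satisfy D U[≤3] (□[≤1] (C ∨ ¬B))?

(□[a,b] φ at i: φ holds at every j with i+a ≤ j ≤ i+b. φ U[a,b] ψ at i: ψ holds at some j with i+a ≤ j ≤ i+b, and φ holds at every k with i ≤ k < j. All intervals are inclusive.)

3

Evaluate at each i in [0,4]:
  i=0: ✗ (lhs fails at k=0 before rhs at j=2)
  i=1: ✗ (lhs fails at k=1 before rhs at j=2)
  i=2: ✓ (rhs at j=2)
  i=3: ✓ (rhs at j=3)
  i=4: ✓ (rhs at j=4)
Positions where it holds: {2, 3, 4} → 3.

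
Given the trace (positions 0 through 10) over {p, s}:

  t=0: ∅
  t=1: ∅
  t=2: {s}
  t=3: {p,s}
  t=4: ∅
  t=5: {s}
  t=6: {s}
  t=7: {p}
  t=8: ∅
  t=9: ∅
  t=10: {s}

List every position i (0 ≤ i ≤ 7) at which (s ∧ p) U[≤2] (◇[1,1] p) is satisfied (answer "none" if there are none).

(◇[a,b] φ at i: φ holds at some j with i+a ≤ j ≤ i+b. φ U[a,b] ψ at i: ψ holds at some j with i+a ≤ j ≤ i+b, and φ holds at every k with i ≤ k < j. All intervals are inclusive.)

2, 6

Evaluate at each i in [0,7]:
  i=0: ✗ (lhs fails at k=0 before rhs at j=2)
  i=1: ✗ (lhs fails at k=1 before rhs at j=2)
  i=2: ✓ (rhs at j=2)
  i=3: ✗ (no rhs in [3,5])
  i=4: ✗ (lhs fails at k=4 before rhs at j=6)
  i=5: ✗ (lhs fails at k=5 before rhs at j=6)
  i=6: ✓ (rhs at j=6)
  i=7: ✗ (no rhs in [7,9])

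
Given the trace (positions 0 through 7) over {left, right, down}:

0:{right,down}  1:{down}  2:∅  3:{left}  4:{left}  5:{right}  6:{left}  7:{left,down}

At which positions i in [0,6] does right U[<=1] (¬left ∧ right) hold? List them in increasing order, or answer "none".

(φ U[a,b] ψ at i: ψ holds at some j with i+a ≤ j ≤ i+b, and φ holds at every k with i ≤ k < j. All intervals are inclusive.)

Evaluate at each i in [0,6]:
  i=0: ✓ (rhs at j=0)
  i=1: ✗ (no rhs in [1,2])
  i=2: ✗ (no rhs in [2,3])
  i=3: ✗ (no rhs in [3,4])
  i=4: ✗ (lhs fails at k=4 before rhs at j=5)
  i=5: ✓ (rhs at j=5)
  i=6: ✗ (no rhs in [6,7])

0, 5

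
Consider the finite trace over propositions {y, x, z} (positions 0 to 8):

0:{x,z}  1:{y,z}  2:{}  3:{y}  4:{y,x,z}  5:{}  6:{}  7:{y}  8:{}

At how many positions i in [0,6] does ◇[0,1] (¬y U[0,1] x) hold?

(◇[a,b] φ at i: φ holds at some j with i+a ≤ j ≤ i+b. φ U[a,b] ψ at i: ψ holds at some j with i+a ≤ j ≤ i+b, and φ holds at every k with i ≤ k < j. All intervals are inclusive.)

Evaluate at each i in [0,6]:
  i=0: ✓ (witness j=0)
  i=1: ✗ (none in [1,2])
  i=2: ✗ (none in [2,3])
  i=3: ✓ (witness j=4)
  i=4: ✓ (witness j=4)
  i=5: ✗ (none in [5,6])
  i=6: ✗ (none in [6,7])
Positions where it holds: {0, 3, 4} → 3.

3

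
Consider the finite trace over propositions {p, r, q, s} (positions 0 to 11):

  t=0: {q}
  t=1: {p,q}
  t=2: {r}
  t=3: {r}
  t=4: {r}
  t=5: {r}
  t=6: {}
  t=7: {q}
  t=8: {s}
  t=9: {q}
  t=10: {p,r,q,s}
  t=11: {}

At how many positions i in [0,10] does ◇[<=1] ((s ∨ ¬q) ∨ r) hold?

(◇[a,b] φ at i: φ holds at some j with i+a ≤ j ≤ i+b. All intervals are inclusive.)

10

Evaluate at each i in [0,10]:
  i=0: ✗ (none in [0,1])
  i=1: ✓ (witness j=2)
  i=2: ✓ (witness j=2)
  i=3: ✓ (witness j=3)
  i=4: ✓ (witness j=4)
  i=5: ✓ (witness j=5)
  i=6: ✓ (witness j=6)
  i=7: ✓ (witness j=8)
  i=8: ✓ (witness j=8)
  i=9: ✓ (witness j=10)
  i=10: ✓ (witness j=10)
Positions where it holds: {1, 2, 3, 4, 5, 6, 7, 8, 9, 10} → 10.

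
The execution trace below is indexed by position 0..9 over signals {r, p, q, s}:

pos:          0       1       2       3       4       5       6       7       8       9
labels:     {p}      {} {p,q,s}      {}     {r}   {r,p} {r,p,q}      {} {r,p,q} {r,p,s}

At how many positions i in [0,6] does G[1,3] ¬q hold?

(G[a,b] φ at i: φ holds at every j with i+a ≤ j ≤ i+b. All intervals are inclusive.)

1

Evaluate at each i in [0,6]:
  i=0: ✗ (fails at j=2)
  i=1: ✗ (fails at j=2)
  i=2: ✓ (all of [3,5])
  i=3: ✗ (fails at j=6)
  i=4: ✗ (fails at j=6)
  i=5: ✗ (fails at j=6)
  i=6: ✗ (fails at j=8)
Positions where it holds: {2} → 1.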